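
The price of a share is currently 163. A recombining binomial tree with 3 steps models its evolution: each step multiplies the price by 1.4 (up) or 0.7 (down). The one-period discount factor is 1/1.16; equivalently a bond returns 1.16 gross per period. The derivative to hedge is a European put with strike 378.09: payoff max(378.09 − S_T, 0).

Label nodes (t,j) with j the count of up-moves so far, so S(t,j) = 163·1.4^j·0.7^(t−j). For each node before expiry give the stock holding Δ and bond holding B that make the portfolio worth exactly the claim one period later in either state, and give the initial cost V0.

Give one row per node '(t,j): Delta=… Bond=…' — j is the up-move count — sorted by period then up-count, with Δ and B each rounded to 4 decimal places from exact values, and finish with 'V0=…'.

Under the risk-neutral measure, an up-move has probability p* = (R−d)/(u−d) = 0.6571 and values discount at R = 1.16.
Terminal values V(3,·): V(3,0)=322.1810, V(3,1)=266.2720, V(3,2)=154.4540, V(3,3)=0.0000
  t=2,j=0: stock 79.8700 → up 111.8180 (V=266.2720), down 55.9090 (V=322.1810). Price 246.0697; hedge Δ=-1.0000, bond B=325.9397.
  t=2,j=1: stock 159.7400 → up 223.6360 (V=154.4540), down 111.8180 (V=266.2720). Price 166.1997; hedge Δ=-1.0000, bond B=325.9397.
  t=2,j=2: stock 319.4800 → up 447.2720 (V=0.0000), down 223.6360 (V=154.4540). Price 45.6514; hedge Δ=-0.6906, bond B=266.3000.
  t=1,j=0: stock 114.1000 → up 159.7400 (V=166.1997), down 79.8700 (V=246.0697). Price 166.8825; hedge Δ=-1.0000, bond B=280.9825.
  t=1,j=1: stock 228.2000 → up 319.4800 (V=45.6514), down 159.7400 (V=166.1997). Price 74.9847; hedge Δ=-0.7547, bond B=247.1964.
  t=0,j=0: stock 163.0000 → up 228.2000 (V=74.9847), down 114.1000 (V=166.8825). Price 91.8039; hedge Δ=-0.8054, bond B=223.0864.
The time-0 hedge costs 91.8039, which is the no-arbitrage price.

(0,0): Delta=-0.8054 Bond=223.0864
(1,0): Delta=-1.0000 Bond=280.9825
(1,1): Delta=-0.7547 Bond=247.1964
(2,0): Delta=-1.0000 Bond=325.9397
(2,1): Delta=-1.0000 Bond=325.9397
(2,2): Delta=-0.6906 Bond=266.3000
V0=91.8039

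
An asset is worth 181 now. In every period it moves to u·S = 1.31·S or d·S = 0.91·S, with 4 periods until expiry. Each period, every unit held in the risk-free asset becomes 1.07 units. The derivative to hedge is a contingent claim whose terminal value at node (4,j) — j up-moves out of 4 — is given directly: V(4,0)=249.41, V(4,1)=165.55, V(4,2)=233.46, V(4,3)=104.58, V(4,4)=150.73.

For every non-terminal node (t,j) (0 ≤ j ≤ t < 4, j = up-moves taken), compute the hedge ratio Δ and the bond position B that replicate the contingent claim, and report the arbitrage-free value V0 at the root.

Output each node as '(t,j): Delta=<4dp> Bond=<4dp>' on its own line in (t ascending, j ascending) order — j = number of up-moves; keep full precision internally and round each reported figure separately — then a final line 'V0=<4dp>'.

(0,0): Delta=-0.2587 Bond=191.8753
(1,0): Delta=-0.2415 Bond=202.4755
(1,1): Delta=-0.2766 Bond=209.5532
(2,0): Delta=-0.3609 Bond=234.5504
(2,1): Delta=-0.1170 Bond=189.7962
(2,2): Delta=-0.4428 Bond=275.8605
(3,0): Delta=-1.5371 Bond=411.3939
(3,1): Delta=0.8647 Bond=10.3315
(3,2): Delta=-1.1399 Bond=492.2075
(3,3): Delta=0.2835 Bond=-0.3843
V0=145.0596

Since d<R<u, set p* = (R−d)/(u−d) = 0.4000; price each node as the discounted p*-expectation of its children.
Terminal payoffs: V(4,0)=249.4100, V(4,1)=165.5500, V(4,2)=233.4600, V(4,3)=104.5800, V(4,4)=150.7300
  t=3,j=0: stock 136.3964 → up 178.6792 (V=165.5500), down 124.1207 (V=249.4100). Price 201.7439; hedge Δ=-1.5371, bond B=411.3939.
  t=3,j=1: stock 196.3508 → up 257.2195 (V=233.4600), down 178.6792 (V=165.5500). Price 180.1065; hedge Δ=0.8647, bond B=10.3315.
  t=3,j=2: stock 282.6588 → up 370.2831 (V=104.5800), down 257.2195 (V=233.4600). Price 170.0075; hedge Δ=-1.1399, bond B=492.2075.
  t=3,j=3: stock 406.9045 → up 533.0449 (V=150.7300), down 370.2831 (V=104.5800). Price 114.9907; hedge Δ=0.2835, bond B=-0.3843.
  t=2,j=0: stock 149.8861 → up 196.3508 (V=180.1065), down 136.3964 (V=201.7439). Price 180.4570; hedge Δ=-0.3609, bond B=234.5504.
  t=2,j=1: stock 215.7701 → up 282.6588 (V=170.0075), down 196.3508 (V=180.1065). Price 164.5485; hedge Δ=-0.1170, bond B=189.7962.
  t=2,j=2: stock 310.6141 → up 406.9045 (V=114.9907), down 282.6588 (V=170.0075). Price 138.3185; hedge Δ=-0.4428, bond B=275.8605.
  t=1,j=0: stock 164.7100 → up 215.7701 (V=164.5485), down 149.8861 (V=180.4570). Price 162.7043; hedge Δ=-0.2415, bond B=202.4755.
  t=1,j=1: stock 237.1100 → up 310.6141 (V=138.3185), down 215.7701 (V=164.5485). Price 143.9780; hedge Δ=-0.2766, bond B=209.5532.
  t=0,j=0: stock 181.0000 → up 237.1100 (V=143.9780), down 164.7100 (V=162.7043). Price 145.0596; hedge Δ=-0.2587, bond B=191.8753.
Self-financing check: at every node Δ·S+B equals the discounted successor values.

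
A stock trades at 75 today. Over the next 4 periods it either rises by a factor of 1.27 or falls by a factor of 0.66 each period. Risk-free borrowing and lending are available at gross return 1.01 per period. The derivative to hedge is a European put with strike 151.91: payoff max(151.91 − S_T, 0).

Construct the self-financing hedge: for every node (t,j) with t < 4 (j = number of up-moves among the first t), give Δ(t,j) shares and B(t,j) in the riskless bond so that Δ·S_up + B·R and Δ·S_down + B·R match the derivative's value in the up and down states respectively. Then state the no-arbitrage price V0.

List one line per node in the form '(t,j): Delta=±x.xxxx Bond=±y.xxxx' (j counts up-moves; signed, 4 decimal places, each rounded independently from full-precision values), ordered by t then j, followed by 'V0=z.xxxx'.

(0,0): Delta=-0.8269 Bond=137.4983
(1,0): Delta=-1.0000 Bond=147.4423
(1,1): Delta=-0.7601 Bond=132.5077
(2,0): Delta=-1.0000 Bond=148.9168
(2,1): Delta=-1.0000 Bond=148.9168
(2,2): Delta=-0.6674 Bond=122.6275
(3,0): Delta=-1.0000 Bond=150.4059
(3,1): Delta=-1.0000 Bond=150.4059
(3,2): Delta=-1.0000 Bond=150.4059
(3,3): Delta=-0.5390 Bond=104.1294
V0=75.4817

Since d<R<u, set p* = (R−d)/(u−d) = 0.5738; price each node as the discounted p*-expectation of its children.
Terminal payoffs: V(4,0)=137.6789, V(4,1)=124.5260, V(4,2)=99.2166, V(4,3)=50.5150, V(4,4)=0.0000
  t=3,j=0: stock 21.5622 → up 27.3840 (V=124.5260), down 14.2311 (V=137.6789). Price 128.8437; hedge Δ=-1.0000, bond B=150.4059.
  t=3,j=1: stock 41.4909 → up 52.6934 (V=99.2166), down 27.3840 (V=124.5260). Price 108.9150; hedge Δ=-1.0000, bond B=150.4059.
  t=3,j=2: stock 79.8385 → up 101.3950 (V=50.5150), down 52.6934 (V=99.2166). Price 70.5674; hedge Δ=-1.0000, bond B=150.4059.
  t=3,j=3: stock 153.6287 → up 195.1085 (V=0.0000), down 101.3950 (V=50.5150). Price 21.3178; hedge Δ=-0.5390, bond B=104.1294.
  t=2,j=0: stock 32.6700 → up 41.4909 (V=108.9150), down 21.5622 (V=128.8437). Price 116.2468; hedge Δ=-1.0000, bond B=148.9168.
  t=2,j=1: stock 62.8650 → up 79.8385 (V=70.5674), down 41.4909 (V=108.9150). Price 86.0518; hedge Δ=-1.0000, bond B=148.9168.
  t=2,j=2: stock 120.9675 → up 153.6287 (V=21.3178), down 79.8385 (V=70.5674). Price 41.8905; hedge Δ=-0.6674, bond B=122.6275.
  t=1,j=0: stock 49.5000 → up 62.8650 (V=86.0518), down 32.6700 (V=116.2468). Price 97.9423; hedge Δ=-1.0000, bond B=147.4423.
  t=1,j=1: stock 95.2500 → up 120.9675 (V=41.8905), down 62.8650 (V=86.0518). Price 60.1122; hedge Δ=-0.7601, bond B=132.5077.
  t=0,j=0: stock 75.0000 → up 95.2500 (V=60.1122), down 49.5000 (V=97.9423). Price 75.4817; hedge Δ=-0.8269, bond B=137.4983.
Check: Δ(0,0)·S0 + B(0,0) = 75.4817 = V0.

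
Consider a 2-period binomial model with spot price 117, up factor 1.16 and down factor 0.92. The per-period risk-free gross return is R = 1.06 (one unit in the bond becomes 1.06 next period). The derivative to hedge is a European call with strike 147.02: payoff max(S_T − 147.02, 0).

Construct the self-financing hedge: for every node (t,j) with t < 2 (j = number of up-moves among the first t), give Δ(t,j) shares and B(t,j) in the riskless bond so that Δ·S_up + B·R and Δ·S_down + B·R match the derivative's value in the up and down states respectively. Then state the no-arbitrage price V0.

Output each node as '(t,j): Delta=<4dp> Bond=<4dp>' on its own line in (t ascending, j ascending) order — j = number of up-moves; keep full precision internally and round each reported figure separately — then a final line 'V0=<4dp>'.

(0,0): Delta=0.2041 Bond=-20.7276
(1,0): Delta=0.0000 Bond=0.0000
(1,1): Delta=0.3198 Bond=-37.6650
V0=3.1542

Under the risk-neutral measure, an up-move has probability p* = (R−d)/(u−d) = 0.5833 and values discount at R = 1.06.
Terminal values V(2,·): V(2,0)=0.0000, V(2,1)=0.0000, V(2,2)=10.4152
Node (1,0) S=107.6400: V=(p*·0.0000+(1−p*)·0.0000)/1.06=0.0000; Δ=(0.0000−0.0000)/(124.8624−99.0288)=0.0000; B=V−Δ·S=0.0000
Node (1,1) S=135.7200: V=(p*·10.4152+(1−p*)·0.0000)/1.06=5.7316; Δ=(10.4152−0.0000)/(157.4352−124.8624)=0.3198; B=V−Δ·S=-37.6650
Node (0,0) S=117.0000: V=(p*·5.7316+(1−p*)·0.0000)/1.06=3.1542; Δ=(5.7316−0.0000)/(135.7200−107.6400)=0.2041; B=V−Δ·S=-20.7276
The time-0 hedge costs 3.1542, which is the no-arbitrage price.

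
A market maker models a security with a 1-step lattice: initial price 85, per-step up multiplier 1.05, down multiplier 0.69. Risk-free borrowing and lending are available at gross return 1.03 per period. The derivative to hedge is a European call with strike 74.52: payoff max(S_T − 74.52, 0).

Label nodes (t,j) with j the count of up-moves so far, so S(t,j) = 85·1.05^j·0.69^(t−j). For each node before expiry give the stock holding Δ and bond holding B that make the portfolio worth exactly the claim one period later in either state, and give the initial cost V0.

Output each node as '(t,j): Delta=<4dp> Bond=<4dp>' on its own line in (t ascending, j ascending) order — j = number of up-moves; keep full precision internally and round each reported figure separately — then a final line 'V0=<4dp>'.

The replicating-portfolio and risk-neutral prices coincide; use p* = (1.03−0.69)/(1.05−0.69) = 0.9444 for the latter.
Terminal payoffs: V(1,0)=0.0000, V(1,1)=14.7300
  t=0,j=0: stock 85.0000 → up 89.2500 (V=14.7300), down 58.6500 (V=0.0000). Price 13.5065; hedge Δ=0.4814, bond B=-27.4102.
Each (Δ,B) replicates both successor values, so the strategy is self-financing and V0 is arbitrage-free.

(0,0): Delta=0.4814 Bond=-27.4102
V0=13.5065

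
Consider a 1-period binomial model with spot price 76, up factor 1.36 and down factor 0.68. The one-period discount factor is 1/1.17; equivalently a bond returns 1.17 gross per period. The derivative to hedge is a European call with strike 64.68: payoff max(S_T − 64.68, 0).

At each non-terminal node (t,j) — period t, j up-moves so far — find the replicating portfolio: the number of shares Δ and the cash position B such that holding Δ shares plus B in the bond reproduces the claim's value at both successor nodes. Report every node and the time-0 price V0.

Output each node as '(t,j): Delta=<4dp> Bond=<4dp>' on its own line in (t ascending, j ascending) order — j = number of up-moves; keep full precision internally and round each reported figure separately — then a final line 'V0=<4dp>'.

Risk-neutral probability p* = (R−d)/(u−d) = (1.17−0.68)/(1.36−0.68) = 0.7206.
Terminal values V(1,·): V(1,0)=0.0000, V(1,1)=38.6800
Node (0,0) S=76.0000: V=(p*·38.6800+(1−p*)·0.0000)/1.17=23.8225; Δ=(38.6800−0.0000)/(103.3600−51.6800)=0.7485; B=V−Δ·S=-33.0598
Check: Δ(0,0)·S0 + B(0,0) = 23.8225 = V0.

(0,0): Delta=0.7485 Bond=-33.0598
V0=23.8225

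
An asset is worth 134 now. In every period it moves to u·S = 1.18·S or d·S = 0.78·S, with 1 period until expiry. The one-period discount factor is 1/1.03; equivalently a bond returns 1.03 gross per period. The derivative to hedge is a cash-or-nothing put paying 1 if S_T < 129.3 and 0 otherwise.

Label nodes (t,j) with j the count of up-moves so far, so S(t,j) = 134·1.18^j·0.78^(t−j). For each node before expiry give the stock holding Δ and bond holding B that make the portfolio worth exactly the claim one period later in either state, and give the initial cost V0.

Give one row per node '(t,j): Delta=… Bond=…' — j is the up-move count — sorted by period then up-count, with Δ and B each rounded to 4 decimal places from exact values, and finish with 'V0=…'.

Risk-neutral probability p* = (R−d)/(u−d) = (1.03−0.78)/(1.18−0.78) = 0.6250.
Terminal payoffs: V(1,0)=1.0000, V(1,1)=0.0000
  t=0,j=0: stock 134.0000 → up 158.1200 (V=0.0000), down 104.5200 (V=1.0000). Price 0.3641; hedge Δ=-0.0187, bond B=2.8641.
Each (Δ,B) replicates both successor values, so the strategy is self-financing and V0 is arbitrage-free.

(0,0): Delta=-0.0187 Bond=2.8641
V0=0.3641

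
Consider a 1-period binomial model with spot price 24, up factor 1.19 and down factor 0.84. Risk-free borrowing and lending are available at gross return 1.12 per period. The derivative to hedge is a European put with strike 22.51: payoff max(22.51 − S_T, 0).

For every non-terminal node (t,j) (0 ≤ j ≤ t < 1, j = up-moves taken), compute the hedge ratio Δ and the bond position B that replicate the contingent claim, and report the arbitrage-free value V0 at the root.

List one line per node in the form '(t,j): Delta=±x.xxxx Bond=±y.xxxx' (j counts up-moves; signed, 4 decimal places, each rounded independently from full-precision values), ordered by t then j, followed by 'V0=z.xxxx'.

Risk-neutral probability p* = (R−d)/(u−d) = (1.12−0.84)/(1.19−0.84) = 0.8000.
Terminal payoffs: V(1,0)=2.3500, V(1,1)=0.0000
  t=0,j=0: stock 24.0000 → up 28.5600 (V=0.0000), down 20.1600 (V=2.3500). Price 0.4196; hedge Δ=-0.2798, bond B=7.1339.
Self-financing check: at every node Δ·S+B equals the discounted successor values.

(0,0): Delta=-0.2798 Bond=7.1339
V0=0.4196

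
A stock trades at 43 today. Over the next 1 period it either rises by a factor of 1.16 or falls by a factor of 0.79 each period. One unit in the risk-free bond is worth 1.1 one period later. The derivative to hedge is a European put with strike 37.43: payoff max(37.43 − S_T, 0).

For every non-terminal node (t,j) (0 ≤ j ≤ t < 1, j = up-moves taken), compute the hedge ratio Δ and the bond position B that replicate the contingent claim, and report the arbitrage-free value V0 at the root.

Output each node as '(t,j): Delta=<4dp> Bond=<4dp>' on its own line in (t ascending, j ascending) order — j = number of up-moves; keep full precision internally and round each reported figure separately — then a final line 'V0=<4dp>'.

(0,0): Delta=-0.2175 Bond=9.8614
V0=0.5101

The replicating-portfolio and risk-neutral prices coincide; use p* = (1.1−0.79)/(1.16−0.79) = 0.8378 for the latter.
At expiry t=1: V(1,0)=3.4600, V(1,1)=0.0000
  t=0,j=0: stock 43.0000 → up 49.8800 (V=0.0000), down 33.9700 (V=3.4600). Price 0.5101; hedge Δ=-0.2175, bond B=9.8614.
Self-financing check: at every node Δ·S+B equals the discounted successor values.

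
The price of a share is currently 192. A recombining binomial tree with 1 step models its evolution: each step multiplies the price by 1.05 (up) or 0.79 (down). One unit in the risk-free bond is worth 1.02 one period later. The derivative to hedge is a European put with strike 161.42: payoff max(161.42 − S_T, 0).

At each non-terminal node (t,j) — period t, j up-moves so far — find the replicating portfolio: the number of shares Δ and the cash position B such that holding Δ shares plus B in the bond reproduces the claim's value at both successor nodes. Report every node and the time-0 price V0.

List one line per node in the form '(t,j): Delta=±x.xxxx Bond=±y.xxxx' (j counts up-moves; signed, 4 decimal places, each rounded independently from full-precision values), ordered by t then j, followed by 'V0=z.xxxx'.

No-arbitrage ⇒ martingale measure with p* = (R−d)/(u−d) = 0.8846.
At expiry t=1: V(1,0)=9.7400, V(1,1)=0.0000
(0,0): S=192.0000. Δ = (V_up−V_dn)/(S_up−S_dn) = (0.0000−9.7400)/(201.6000−151.6800) = -0.1951. V = [p*·0.0000 + (1−p*)·9.7400]/1.02 = 1.1018. B = V − Δ·S = 38.5633.
The time-0 hedge costs 1.1018, which is the no-arbitrage price.

(0,0): Delta=-0.1951 Bond=38.5633
V0=1.1018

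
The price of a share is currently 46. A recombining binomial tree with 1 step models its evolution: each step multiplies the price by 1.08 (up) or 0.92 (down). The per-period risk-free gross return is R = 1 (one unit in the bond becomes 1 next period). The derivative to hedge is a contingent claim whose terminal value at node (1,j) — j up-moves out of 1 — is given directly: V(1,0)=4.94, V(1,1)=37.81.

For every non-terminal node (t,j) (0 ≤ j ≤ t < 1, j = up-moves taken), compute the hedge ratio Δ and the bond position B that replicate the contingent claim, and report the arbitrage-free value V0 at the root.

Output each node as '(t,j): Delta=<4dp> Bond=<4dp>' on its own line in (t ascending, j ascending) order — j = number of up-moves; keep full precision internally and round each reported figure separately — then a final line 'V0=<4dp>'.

Under the risk-neutral measure, an up-move has probability p* = (R−d)/(u−d) = 0.5000 and values discount at R = 1.
Terminal payoffs: V(1,0)=4.9400, V(1,1)=37.8100
(0,0): S=46.0000. Δ = (V_up−V_dn)/(S_up−S_dn) = (37.8100−4.9400)/(49.6800−42.3200) = 4.4660. V = [p*·37.8100 + (1−p*)·4.9400]/1 = 21.3750. B = V − Δ·S = -184.0625.
Check: Δ(0,0)·S0 + B(0,0) = 21.3750 = V0.

(0,0): Delta=4.4660 Bond=-184.0625
V0=21.3750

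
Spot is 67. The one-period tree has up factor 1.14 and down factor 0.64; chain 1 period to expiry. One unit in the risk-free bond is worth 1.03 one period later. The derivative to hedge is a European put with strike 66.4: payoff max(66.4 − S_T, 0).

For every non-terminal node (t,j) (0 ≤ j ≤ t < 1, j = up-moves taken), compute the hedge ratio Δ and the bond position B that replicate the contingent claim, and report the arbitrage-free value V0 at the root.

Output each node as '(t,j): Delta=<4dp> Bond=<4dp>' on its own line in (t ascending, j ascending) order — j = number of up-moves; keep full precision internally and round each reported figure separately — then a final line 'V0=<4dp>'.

(0,0): Delta=-0.7021 Bond=52.0637
V0=5.0237

Risk-neutral probability p* = (R−d)/(u−d) = (1.03−0.64)/(1.14−0.64) = 0.7800.
At expiry t=1: V(1,0)=23.5200, V(1,1)=0.0000
(0,0): S=67.0000. Δ = (V_up−V_dn)/(S_up−S_dn) = (0.0000−23.5200)/(76.3800−42.8800) = -0.7021. V = [p*·0.0000 + (1−p*)·23.5200]/1.03 = 5.0237. B = V − Δ·S = 52.0637.
Each (Δ,B) replicates both successor values, so the strategy is self-financing and V0 is arbitrage-free.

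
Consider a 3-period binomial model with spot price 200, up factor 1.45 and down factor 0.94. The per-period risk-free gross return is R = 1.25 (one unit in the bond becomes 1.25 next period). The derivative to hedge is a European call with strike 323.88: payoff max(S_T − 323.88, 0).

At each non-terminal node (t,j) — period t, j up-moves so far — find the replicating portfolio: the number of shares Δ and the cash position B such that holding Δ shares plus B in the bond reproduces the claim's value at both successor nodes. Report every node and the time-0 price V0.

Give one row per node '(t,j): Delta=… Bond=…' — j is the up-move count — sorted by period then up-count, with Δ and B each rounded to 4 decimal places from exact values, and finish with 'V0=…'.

(0,0): Delta=0.7107 Bond=-93.3863
(1,0): Delta=0.3621 Bond=-51.1878
(1,1): Delta=0.8565 Bond=-159.0201
(2,0): Delta=0.0000 Bond=0.0000
(2,1): Delta=0.5135 Bond=-105.2653
(2,2): Delta=1.0000 Bond=-259.1040
V0=48.7562

Since d<R<u, set p* = (R−d)/(u−d) = 0.6078; price each node as the discounted p*-expectation of its children.
At expiry t=3: V(3,0)=0.0000, V(3,1)=0.0000, V(3,2)=71.3900, V(3,3)=285.8450
  t=2,j=0: stock 176.7200 → up 256.2440 (V=0.0000), down 166.1168 (V=0.0000). Price 0.0000; hedge Δ=0.0000, bond B=0.0000.
  t=2,j=1: stock 272.6000 → up 395.2700 (V=71.3900), down 256.2440 (V=0.0000). Price 34.7151; hedge Δ=0.5135, bond B=-105.2653.
  t=2,j=2: stock 420.5000 → up 609.7250 (V=285.8450), down 395.2700 (V=71.3900). Price 161.3960; hedge Δ=1.0000, bond B=-259.1040.
  t=1,j=0: stock 188.0000 → up 272.6000 (V=34.7151), down 176.7200 (V=0.0000). Price 16.8811; hedge Δ=0.3621, bond B=-51.1878.
  t=1,j=1: stock 290.0000 → up 420.5000 (V=161.3960), down 272.6000 (V=34.7151). Price 89.3738; hedge Δ=0.8565, bond B=-159.0201.
  t=0,j=0: stock 200.0000 → up 290.0000 (V=89.3738), down 188.0000 (V=16.8811). Price 48.7562; hedge Δ=0.7107, bond B=-93.3863.
Self-financing check: at every node Δ·S+B equals the discounted successor values.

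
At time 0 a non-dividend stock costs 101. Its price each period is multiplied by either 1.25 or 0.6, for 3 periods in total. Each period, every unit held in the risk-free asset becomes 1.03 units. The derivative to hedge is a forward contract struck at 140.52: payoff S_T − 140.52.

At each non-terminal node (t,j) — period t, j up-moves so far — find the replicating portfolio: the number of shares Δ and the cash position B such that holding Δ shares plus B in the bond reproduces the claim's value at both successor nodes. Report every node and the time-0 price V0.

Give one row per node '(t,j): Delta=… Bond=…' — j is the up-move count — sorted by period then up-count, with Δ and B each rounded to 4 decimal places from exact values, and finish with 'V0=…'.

(0,0): Delta=1.0000 Bond=-128.5957
(1,0): Delta=1.0000 Bond=-132.4536
(1,1): Delta=1.0000 Bond=-132.4536
(2,0): Delta=1.0000 Bond=-136.4272
(2,1): Delta=1.0000 Bond=-136.4272
(2,2): Delta=1.0000 Bond=-136.4272
V0=-27.5957

Risk-neutral probability p* = (R−d)/(u−d) = (1.03−0.6)/(1.25−0.6) = 0.6615.
Terminal payoffs: V(3,0)=-118.7040, V(3,1)=-95.0700, V(3,2)=-45.8325, V(3,3)=56.7456
(2,0): S=36.3600. Δ = (V_up−V_dn)/(S_up−S_dn) = (-95.0700−-118.7040)/(45.4500−21.8160) = 1.0000. V = [p*·-95.0700 + (1−p*)·-118.7040]/1.03 = -100.0672. B = V − Δ·S = -136.4272.
(2,1): S=75.7500. Δ = (V_up−V_dn)/(S_up−S_dn) = (-45.8325−-95.0700)/(94.6875−45.4500) = 1.0000. V = [p*·-45.8325 + (1−p*)·-95.0700]/1.03 = -60.6772. B = V − Δ·S = -136.4272.
(2,2): S=157.8125. Δ = (V_up−V_dn)/(S_up−S_dn) = (56.7456−-45.8325)/(197.2656−94.6875) = 1.0000. V = [p*·56.7456 + (1−p*)·-45.8325]/1.03 = 21.3853. B = V − Δ·S = -136.4272.
(1,0): S=60.6000. Δ = (V_up−V_dn)/(S_up−S_dn) = (-60.6772−-100.0672)/(75.7500−36.3600) = 1.0000. V = [p*·-60.6772 + (1−p*)·-100.0672]/1.03 = -71.8536. B = V − Δ·S = -132.4536.
(1,1): S=126.2500. Δ = (V_up−V_dn)/(S_up−S_dn) = (21.3853−-60.6772)/(157.8125−75.7500) = 1.0000. V = [p*·21.3853 + (1−p*)·-60.6772]/1.03 = -6.2036. B = V − Δ·S = -132.4536.
(0,0): S=101.0000. Δ = (V_up−V_dn)/(S_up−S_dn) = (-6.2036−-71.8536)/(126.2500−60.6000) = 1.0000. V = [p*·-6.2036 + (1−p*)·-71.8536]/1.03 = -27.5957. B = V − Δ·S = -128.5957.
Self-financing check: at every node Δ·S+B equals the discounted successor values.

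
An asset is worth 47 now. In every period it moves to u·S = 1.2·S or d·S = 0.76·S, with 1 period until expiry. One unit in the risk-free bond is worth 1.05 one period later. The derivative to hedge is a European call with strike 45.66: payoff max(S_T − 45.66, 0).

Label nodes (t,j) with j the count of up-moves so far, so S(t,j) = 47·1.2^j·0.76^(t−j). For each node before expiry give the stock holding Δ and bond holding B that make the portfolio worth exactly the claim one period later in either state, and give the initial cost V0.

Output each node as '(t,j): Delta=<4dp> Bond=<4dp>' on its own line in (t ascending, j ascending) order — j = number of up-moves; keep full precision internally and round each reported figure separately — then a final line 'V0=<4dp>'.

Since d<R<u, set p* = (R−d)/(u−d) = 0.6591; price each node as the discounted p*-expectation of its children.
Payoff layer (t=1): V(1,0)=0.0000, V(1,1)=10.7400
Node (0,0) S=47.0000: V=(p*·10.7400+(1−p*)·0.0000)/1.05=6.7416; Δ=(10.7400−0.0000)/(56.4000−35.7200)=0.5193; B=V−Δ·S=-17.6675
The time-0 hedge costs 6.7416, which is the no-arbitrage price.

(0,0): Delta=0.5193 Bond=-17.6675
V0=6.7416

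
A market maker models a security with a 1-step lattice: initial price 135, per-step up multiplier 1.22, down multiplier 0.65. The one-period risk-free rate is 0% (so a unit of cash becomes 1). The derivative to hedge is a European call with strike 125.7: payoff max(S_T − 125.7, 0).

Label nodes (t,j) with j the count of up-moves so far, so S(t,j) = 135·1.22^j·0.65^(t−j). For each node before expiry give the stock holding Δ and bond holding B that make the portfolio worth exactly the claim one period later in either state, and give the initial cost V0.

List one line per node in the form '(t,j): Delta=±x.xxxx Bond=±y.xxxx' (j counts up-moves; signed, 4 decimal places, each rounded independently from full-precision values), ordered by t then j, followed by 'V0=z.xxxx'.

Risk-neutral probability p* = (R−d)/(u−d) = (1−0.65)/(1.22−0.65) = 0.6140.
Terminal values V(1,·): V(1,0)=0.0000, V(1,1)=39.0000
Node (0,0) S=135.0000: V=(p*·39.0000+(1−p*)·0.0000)/1=23.9474; Δ=(39.0000−0.0000)/(164.7000−87.7500)=0.5068; B=V−Δ·S=-44.4737
The time-0 hedge costs 23.9474, which is the no-arbitrage price.

(0,0): Delta=0.5068 Bond=-44.4737
V0=23.9474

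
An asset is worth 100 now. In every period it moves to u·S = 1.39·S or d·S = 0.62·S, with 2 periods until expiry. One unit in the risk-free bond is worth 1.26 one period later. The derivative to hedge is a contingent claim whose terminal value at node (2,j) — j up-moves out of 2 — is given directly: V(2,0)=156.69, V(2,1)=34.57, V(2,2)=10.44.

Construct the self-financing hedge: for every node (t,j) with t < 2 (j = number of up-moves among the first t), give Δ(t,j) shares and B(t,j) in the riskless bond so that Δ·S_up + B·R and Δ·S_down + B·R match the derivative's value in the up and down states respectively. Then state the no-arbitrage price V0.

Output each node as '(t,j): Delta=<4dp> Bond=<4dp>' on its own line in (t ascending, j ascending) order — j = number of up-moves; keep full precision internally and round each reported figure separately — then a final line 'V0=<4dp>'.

Under the risk-neutral measure, an up-move has probability p* = (R−d)/(u−d) = 0.8312 and values discount at R = 1.26.
At expiry t=2: V(2,0)=156.6900, V(2,1)=34.5700, V(2,2)=10.4400
Node (1,0) S=62.0000: V=(p*·34.5700+(1−p*)·156.6900)/1.26=43.7997; Δ=(34.5700−156.6900)/(86.1800−38.4400)=-2.5580; B=V−Δ·S=202.3971
Node (1,1) S=139.0000: V=(p*·10.4400+(1−p*)·34.5700)/1.26=11.5190; Δ=(10.4400−34.5700)/(193.2100−86.1800)=-0.2255; B=V−Δ·S=42.8566
Node (0,0) S=100.0000: V=(p*·11.5190+(1−p*)·43.7997)/1.26=13.4674; Δ=(11.5190−43.7997)/(139.0000−62.0000)=-0.4192; B=V−Δ·S=55.3905
Each (Δ,B) replicates both successor values, so the strategy is self-financing and V0 is arbitrage-free.

(0,0): Delta=-0.4192 Bond=55.3905
(1,0): Delta=-2.5580 Bond=202.3971
(1,1): Delta=-0.2255 Bond=42.8566
V0=13.4674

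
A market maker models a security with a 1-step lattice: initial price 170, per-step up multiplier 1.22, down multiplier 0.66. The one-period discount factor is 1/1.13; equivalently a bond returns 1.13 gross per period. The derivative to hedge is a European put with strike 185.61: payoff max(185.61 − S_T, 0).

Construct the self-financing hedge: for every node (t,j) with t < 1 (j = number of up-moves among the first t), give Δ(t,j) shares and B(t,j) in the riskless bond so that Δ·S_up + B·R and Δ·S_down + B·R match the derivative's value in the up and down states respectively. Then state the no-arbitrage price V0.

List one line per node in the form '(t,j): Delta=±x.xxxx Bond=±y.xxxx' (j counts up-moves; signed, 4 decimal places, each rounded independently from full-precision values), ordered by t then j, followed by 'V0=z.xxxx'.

(0,0): Delta=-0.7711 Bond=141.5300
V0=10.4407

Since d<R<u, set p* = (R−d)/(u−d) = 0.8393; price each node as the discounted p*-expectation of its children.
At expiry t=1: V(1,0)=73.4100, V(1,1)=0.0000
  t=0,j=0: stock 170.0000 → up 207.4000 (V=0.0000), down 112.2000 (V=73.4100). Price 10.4407; hedge Δ=-0.7711, bond B=141.5300.
Root portfolio cost Δ·170+B reproduces V0=10.4407.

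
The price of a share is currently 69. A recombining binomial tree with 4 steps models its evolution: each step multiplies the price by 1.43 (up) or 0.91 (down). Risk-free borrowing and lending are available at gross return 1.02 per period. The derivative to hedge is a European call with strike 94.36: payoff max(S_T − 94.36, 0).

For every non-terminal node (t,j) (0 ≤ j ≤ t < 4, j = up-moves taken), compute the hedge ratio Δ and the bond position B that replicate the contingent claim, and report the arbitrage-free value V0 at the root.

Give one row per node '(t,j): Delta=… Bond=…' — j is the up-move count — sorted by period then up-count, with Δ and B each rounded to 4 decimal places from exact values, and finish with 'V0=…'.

The replicating-portfolio and risk-neutral prices coincide; use p* = (1.02−0.91)/(1.43−0.91) = 0.2115 for the latter.
Terminal payoffs: V(4,0)=0.0000, V(4,1)=0.0000, V(4,2)=22.4833, V(4,3)=89.2510, V(4,4)=194.1715
  t=3,j=0: stock 51.9964 → up 74.3549 (V=0.0000), down 47.3167 (V=0.0000). Price 0.0000; hedge Δ=0.0000, bond B=0.0000.
  t=3,j=1: stock 81.7086 → up 116.8433 (V=22.4833), down 74.3549 (V=0.0000). Price 4.6628; hedge Δ=0.5292, bond B=-38.5744.
  t=3,j=2: stock 128.3993 → up 183.6110 (V=89.2510), down 116.8433 (V=22.4833). Price 35.8895; hedge Δ=1.0000, bond B=-92.5098.
  t=3,j=3: stock 201.7703 → up 288.5315 (V=194.1715), down 183.6110 (V=89.2510). Price 109.2605; hedge Δ=1.0000, bond B=-92.5098.
  t=2,j=0: stock 57.1389 → up 81.7086 (V=4.6628), down 51.9964 (V=0.0000). Price 0.9670; hedge Δ=0.1569, bond B=-8.0000.
  t=2,j=1: stock 89.7897 → up 128.3993 (V=35.8895), down 81.7086 (V=4.6628). Price 11.0475; hedge Δ=0.6688, bond B=-49.0037.
  t=2,j=2: stock 141.0981 → up 201.7703 (V=109.2605), down 128.3993 (V=35.8895). Price 50.4022; hedge Δ=1.0000, bond B=-90.6959.
  t=1,j=0: stock 62.7900 → up 89.7897 (V=11.0475), down 57.1389 (V=0.9670). Price 3.0387; hedge Δ=0.3087, bond B=-16.3469.
  t=1,j=1: stock 98.6700 → up 141.0981 (V=50.4022), down 89.7897 (V=11.0475). Price 18.9927; hedge Δ=0.7670, bond B=-56.6894.
  t=0,j=0: stock 69.0000 → up 98.6700 (V=18.9927), down 62.7900 (V=3.0387). Price 6.2878; hedge Δ=0.4446, bond B=-24.3930.
The time-0 hedge costs 6.2878, which is the no-arbitrage price.

(0,0): Delta=0.4446 Bond=-24.3930
(1,0): Delta=0.3087 Bond=-16.3469
(1,1): Delta=0.7670 Bond=-56.6894
(2,0): Delta=0.1569 Bond=-8.0000
(2,1): Delta=0.6688 Bond=-49.0037
(2,2): Delta=1.0000 Bond=-90.6959
(3,0): Delta=0.0000 Bond=0.0000
(3,1): Delta=0.5292 Bond=-38.5744
(3,2): Delta=1.0000 Bond=-92.5098
(3,3): Delta=1.0000 Bond=-92.5098
V0=6.2878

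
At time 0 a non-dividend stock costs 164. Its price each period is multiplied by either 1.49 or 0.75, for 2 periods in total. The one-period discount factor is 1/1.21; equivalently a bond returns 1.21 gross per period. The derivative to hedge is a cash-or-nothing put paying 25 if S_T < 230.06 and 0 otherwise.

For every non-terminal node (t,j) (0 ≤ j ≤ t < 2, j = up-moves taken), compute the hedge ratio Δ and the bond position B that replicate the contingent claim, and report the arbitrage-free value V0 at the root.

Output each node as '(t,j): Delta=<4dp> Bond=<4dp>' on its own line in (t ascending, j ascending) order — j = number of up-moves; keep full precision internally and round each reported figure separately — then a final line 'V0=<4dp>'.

Risk-neutral probability p* = (R−d)/(u−d) = (1.21−0.75)/(1.49−0.75) = 0.6216.
Terminal values V(2,·): V(2,0)=25.0000, V(2,1)=25.0000, V(2,2)=0.0000
(1,0): S=123.0000. Δ = (V_up−V_dn)/(S_up−S_dn) = (25.0000−25.0000)/(183.2700−92.2500) = 0.0000. V = [p*·25.0000 + (1−p*)·25.0000]/1.21 = 20.6612. B = V − Δ·S = 20.6612.
(1,1): S=244.3600. Δ = (V_up−V_dn)/(S_up−S_dn) = (0.0000−25.0000)/(364.0964−183.2700) = -0.1383. V = [p*·0.0000 + (1−p*)·25.0000]/1.21 = 7.8177. B = V − Δ·S = 41.6015.
(0,0): S=164.0000. Δ = (V_up−V_dn)/(S_up−S_dn) = (7.8177−20.6612)/(244.3600−123.0000) = -0.1058. V = [p*·7.8177 + (1−p*)·20.6612]/1.21 = 10.4772. B = V − Δ·S = 27.8332.
Self-financing check: at every node Δ·S+B equals the discounted successor values.

(0,0): Delta=-0.1058 Bond=27.8332
(1,0): Delta=0.0000 Bond=20.6612
(1,1): Delta=-0.1383 Bond=41.6015
V0=10.4772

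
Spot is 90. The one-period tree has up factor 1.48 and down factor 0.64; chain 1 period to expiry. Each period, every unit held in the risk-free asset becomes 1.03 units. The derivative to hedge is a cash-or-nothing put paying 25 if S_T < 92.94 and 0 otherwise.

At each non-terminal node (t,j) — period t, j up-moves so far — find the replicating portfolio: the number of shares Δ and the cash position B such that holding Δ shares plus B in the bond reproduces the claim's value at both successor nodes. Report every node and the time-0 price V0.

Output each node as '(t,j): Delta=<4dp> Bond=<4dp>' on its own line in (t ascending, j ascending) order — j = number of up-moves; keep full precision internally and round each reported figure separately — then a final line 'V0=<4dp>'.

(0,0): Delta=-0.3307 Bond=42.7647
V0=13.0028

Under the risk-neutral measure, an up-move has probability p* = (R−d)/(u−d) = 0.4643 and values discount at R = 1.03.
Terminal payoffs: V(1,0)=25.0000, V(1,1)=0.0000
(0,0): S=90.0000. Δ = (V_up−V_dn)/(S_up−S_dn) = (0.0000−25.0000)/(133.2000−57.6000) = -0.3307. V = [p*·0.0000 + (1−p*)·25.0000]/1.03 = 13.0028. B = V − Δ·S = 42.7647.
Self-financing check: at every node Δ·S+B equals the discounted successor values.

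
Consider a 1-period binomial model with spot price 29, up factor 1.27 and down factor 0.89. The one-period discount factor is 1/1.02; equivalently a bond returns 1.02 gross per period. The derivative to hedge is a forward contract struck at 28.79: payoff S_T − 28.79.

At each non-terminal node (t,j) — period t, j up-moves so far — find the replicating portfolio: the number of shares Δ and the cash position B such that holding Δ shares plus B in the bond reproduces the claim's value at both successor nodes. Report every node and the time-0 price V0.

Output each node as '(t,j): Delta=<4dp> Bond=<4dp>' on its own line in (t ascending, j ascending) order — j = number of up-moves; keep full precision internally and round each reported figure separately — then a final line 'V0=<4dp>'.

The replicating-portfolio and risk-neutral prices coincide; use p* = (1.02−0.89)/(1.27−0.89) = 0.3421 for the latter.
Terminal payoffs: V(1,0)=-2.9800, V(1,1)=8.0400
(0,0): S=29.0000. Δ = (V_up−V_dn)/(S_up−S_dn) = (8.0400−-2.9800)/(36.8300−25.8100) = 1.0000. V = [p*·8.0400 + (1−p*)·-2.9800]/1.02 = 0.7745. B = V − Δ·S = -28.2255.
Self-financing check: at every node Δ·S+B equals the discounted successor values.

(0,0): Delta=1.0000 Bond=-28.2255
V0=0.7745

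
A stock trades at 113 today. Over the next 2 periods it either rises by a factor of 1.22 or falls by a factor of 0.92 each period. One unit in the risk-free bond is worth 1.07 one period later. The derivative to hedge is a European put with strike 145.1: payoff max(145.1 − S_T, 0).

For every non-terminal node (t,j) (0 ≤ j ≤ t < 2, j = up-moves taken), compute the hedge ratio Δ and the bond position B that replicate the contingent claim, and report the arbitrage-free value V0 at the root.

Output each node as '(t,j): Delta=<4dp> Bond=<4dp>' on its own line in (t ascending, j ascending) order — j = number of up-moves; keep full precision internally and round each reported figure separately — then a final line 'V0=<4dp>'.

The replicating-portfolio and risk-neutral prices coincide; use p* = (1.07−0.92)/(1.22−0.92) = 0.5000 for the latter.
Terminal values V(2,·): V(2,0)=49.4568, V(2,1)=18.2688, V(2,2)=0.0000
  t=1,j=0: stock 103.9600 → up 126.8312 (V=18.2688), down 95.6432 (V=49.4568). Price 31.6475; hedge Δ=-1.0000, bond B=135.6075.
  t=1,j=1: stock 137.8600 → up 168.1892 (V=0.0000), down 126.8312 (V=18.2688). Price 8.5368; hedge Δ=-0.4417, bond B=69.4328.
  t=0,j=0: stock 113.0000 → up 137.8600 (V=8.5368), down 103.9600 (V=31.6475). Price 18.7777; hedge Δ=-0.6817, bond B=95.8132.
The time-0 hedge costs 18.7777, which is the no-arbitrage price.

(0,0): Delta=-0.6817 Bond=95.8132
(1,0): Delta=-1.0000 Bond=135.6075
(1,1): Delta=-0.4417 Bond=69.4328
V0=18.7777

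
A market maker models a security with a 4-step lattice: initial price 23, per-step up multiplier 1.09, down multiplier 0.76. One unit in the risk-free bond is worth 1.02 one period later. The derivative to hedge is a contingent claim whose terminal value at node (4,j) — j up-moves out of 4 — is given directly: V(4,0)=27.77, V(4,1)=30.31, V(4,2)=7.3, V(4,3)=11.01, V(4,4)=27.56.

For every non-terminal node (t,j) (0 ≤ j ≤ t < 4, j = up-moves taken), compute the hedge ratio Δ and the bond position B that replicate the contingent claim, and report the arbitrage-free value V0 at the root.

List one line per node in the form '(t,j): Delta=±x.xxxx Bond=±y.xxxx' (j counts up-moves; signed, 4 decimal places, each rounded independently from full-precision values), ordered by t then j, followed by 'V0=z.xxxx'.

The replicating-portfolio and risk-neutral prices coincide; use p* = (1.02−0.76)/(1.09−0.76) = 0.7879 for the latter.
At expiry t=4: V(4,0)=27.7700, V(4,1)=30.3100, V(4,2)=7.3000, V(4,3)=11.0100, V(4,4)=27.5600
(3,0): S=10.0964. Δ = (V_up−V_dn)/(S_up−S_dn) = (30.3100−27.7700)/(11.0051−7.6733) = 0.7623. V = [p*·30.3100 + (1−p*)·27.7700]/1.02 = 29.1875. B = V − Δ·S = 21.4905.
(3,1): S=14.4804. Δ = (V_up−V_dn)/(S_up−S_dn) = (7.3000−30.3100)/(15.7837−11.0051) = -4.8153. V = [p*·7.3000 + (1−p*)·30.3100]/1.02 = 11.9421. B = V − Δ·S = 81.6693.
(3,2): S=20.7680. Δ = (V_up−V_dn)/(S_up−S_dn) = (11.0100−7.3000)/(22.6371−15.7837) = 0.5413. V = [p*·11.0100 + (1−p*)·7.3000]/1.02 = 10.0226. B = V − Δ·S = -1.2198.
(3,3): S=29.7857. Δ = (V_up−V_dn)/(S_up−S_dn) = (27.5600−11.0100)/(32.4664−22.6371) = 1.6837. V = [p*·27.5600 + (1−p*)·11.0100]/1.02 = 23.5778. B = V − Δ·S = -26.5737.
(2,0): S=13.2848. Δ = (V_up−V_dn)/(S_up−S_dn) = (11.9421−29.1875)/(14.4804−10.0964) = -3.9337. V = [p*·11.9421 + (1−p*)·29.1875]/1.02 = 15.2943. B = V − Δ·S = 67.5531.
(2,1): S=19.0532. Δ = (V_up−V_dn)/(S_up−S_dn) = (10.0226−11.9421)/(20.7680−14.4804) = -0.3053. V = [p*·10.0226 + (1−p*)·11.9421]/1.02 = 10.2252. B = V − Δ·S = 16.0419.
(2,2): S=27.3263. Δ = (V_up−V_dn)/(S_up−S_dn) = (23.5778−10.0226)/(29.7857−20.7680) = 1.5032. V = [p*·23.5778 + (1−p*)·10.0226]/1.02 = 20.2965. B = V − Δ·S = -20.7800.
(1,0): S=17.4800. Δ = (V_up−V_dn)/(S_up−S_dn) = (10.2252−15.2943)/(19.0532−13.2848) = -0.8788. V = [p*·10.2252 + (1−p*)·15.2943]/1.02 = 11.0789. B = V − Δ·S = 26.4397.
(1,1): S=25.0700. Δ = (V_up−V_dn)/(S_up−S_dn) = (20.2965−10.2252)/(27.3263−19.0532) = 1.2174. V = [p*·20.2965 + (1−p*)·10.2252]/1.02 = 17.8041. B = V − Δ·S = -12.7150.
(0,0): S=23.0000. Δ = (V_up−V_dn)/(S_up−S_dn) = (17.8041−11.0789)/(25.0700−17.4800) = 0.8861. V = [p*·17.8041 + (1−p*)·11.0789]/1.02 = 16.0564. B = V − Δ·S = -4.3230.
Check: Δ(0,0)·S0 + B(0,0) = 16.0564 = V0.

(0,0): Delta=0.8861 Bond=-4.3230
(1,0): Delta=-0.8788 Bond=26.4397
(1,1): Delta=1.2174 Bond=-12.7150
(2,0): Delta=-3.9337 Bond=67.5531
(2,1): Delta=-0.3053 Bond=16.0419
(2,2): Delta=1.5032 Bond=-20.7800
(3,0): Delta=0.7623 Bond=21.4905
(3,1): Delta=-4.8153 Bond=81.6693
(3,2): Delta=0.5413 Bond=-1.2198
(3,3): Delta=1.6837 Bond=-26.5737
V0=16.0564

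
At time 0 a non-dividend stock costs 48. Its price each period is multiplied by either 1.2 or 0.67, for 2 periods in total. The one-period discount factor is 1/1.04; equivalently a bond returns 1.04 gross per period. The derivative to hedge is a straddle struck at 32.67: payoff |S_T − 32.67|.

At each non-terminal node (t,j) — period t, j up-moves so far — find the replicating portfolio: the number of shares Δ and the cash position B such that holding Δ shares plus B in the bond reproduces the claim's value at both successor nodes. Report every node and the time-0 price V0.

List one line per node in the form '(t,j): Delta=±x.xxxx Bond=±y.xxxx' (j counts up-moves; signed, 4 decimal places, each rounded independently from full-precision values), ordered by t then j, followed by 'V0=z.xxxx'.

(0,0): Delta=0.7462 Bond=-16.1471
(1,0): Delta=-0.3051 Bond=17.0167
(1,1): Delta=1.0000 Bond=-31.4135
V0=19.6692

Risk-neutral probability p* = (R−d)/(u−d) = (1.04−0.67)/(1.2−0.67) = 0.6981.
Payoff layer (t=2): V(2,0)=11.1228, V(2,1)=5.9220, V(2,2)=36.4500
Node (1,0) S=32.1600: V=(p*·5.9220+(1−p*)·11.1228)/1.04=7.2039; Δ=(5.9220−11.1228)/(38.5920−21.5472)=-0.3051; B=V−Δ·S=17.0167
Node (1,1) S=57.6000: V=(p*·36.4500+(1−p*)·5.9220)/1.04=26.1865; Δ=(36.4500−5.9220)/(69.1200−38.5920)=1.0000; B=V−Δ·S=-31.4135
Node (0,0) S=48.0000: V=(p*·26.1865+(1−p*)·7.2039)/1.04=19.6692; Δ=(26.1865−7.2039)/(57.6000−32.1600)=0.7462; B=V−Δ·S=-16.1471
Each (Δ,B) replicates both successor values, so the strategy is self-financing and V0 is arbitrage-free.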